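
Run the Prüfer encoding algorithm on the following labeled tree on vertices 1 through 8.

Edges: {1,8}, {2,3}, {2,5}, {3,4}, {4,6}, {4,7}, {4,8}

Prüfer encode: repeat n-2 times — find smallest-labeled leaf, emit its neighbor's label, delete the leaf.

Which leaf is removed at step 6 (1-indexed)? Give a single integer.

Step 1: current leaves = {1,5,6,7}. Remove leaf 1 (neighbor: 8).
Step 2: current leaves = {5,6,7,8}. Remove leaf 5 (neighbor: 2).
Step 3: current leaves = {2,6,7,8}. Remove leaf 2 (neighbor: 3).
Step 4: current leaves = {3,6,7,8}. Remove leaf 3 (neighbor: 4).
Step 5: current leaves = {6,7,8}. Remove leaf 6 (neighbor: 4).
Step 6: current leaves = {7,8}. Remove leaf 7 (neighbor: 4).

Answer: 7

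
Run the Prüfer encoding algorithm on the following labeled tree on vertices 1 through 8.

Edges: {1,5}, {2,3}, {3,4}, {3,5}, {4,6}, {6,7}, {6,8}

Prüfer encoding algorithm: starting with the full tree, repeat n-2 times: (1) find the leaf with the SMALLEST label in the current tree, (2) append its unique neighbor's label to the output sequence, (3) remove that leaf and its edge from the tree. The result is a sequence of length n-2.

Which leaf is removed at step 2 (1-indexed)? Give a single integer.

Answer: 2

Derivation:
Step 1: current leaves = {1,2,7,8}. Remove leaf 1 (neighbor: 5).
Step 2: current leaves = {2,5,7,8}. Remove leaf 2 (neighbor: 3).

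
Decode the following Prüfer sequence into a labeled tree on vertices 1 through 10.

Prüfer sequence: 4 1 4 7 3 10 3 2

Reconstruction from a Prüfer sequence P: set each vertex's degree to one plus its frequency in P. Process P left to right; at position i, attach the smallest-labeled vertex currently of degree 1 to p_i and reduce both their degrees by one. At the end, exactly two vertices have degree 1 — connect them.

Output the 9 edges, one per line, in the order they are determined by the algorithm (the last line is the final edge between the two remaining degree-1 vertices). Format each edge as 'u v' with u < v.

Answer: 4 5
1 6
1 4
4 7
3 7
8 10
3 9
2 3
2 10

Derivation:
Initial degrees: {1:2, 2:2, 3:3, 4:3, 5:1, 6:1, 7:2, 8:1, 9:1, 10:2}
Step 1: smallest deg-1 vertex = 5, p_1 = 4. Add edge {4,5}. Now deg[5]=0, deg[4]=2.
Step 2: smallest deg-1 vertex = 6, p_2 = 1. Add edge {1,6}. Now deg[6]=0, deg[1]=1.
Step 3: smallest deg-1 vertex = 1, p_3 = 4. Add edge {1,4}. Now deg[1]=0, deg[4]=1.
Step 4: smallest deg-1 vertex = 4, p_4 = 7. Add edge {4,7}. Now deg[4]=0, deg[7]=1.
Step 5: smallest deg-1 vertex = 7, p_5 = 3. Add edge {3,7}. Now deg[7]=0, deg[3]=2.
Step 6: smallest deg-1 vertex = 8, p_6 = 10. Add edge {8,10}. Now deg[8]=0, deg[10]=1.
Step 7: smallest deg-1 vertex = 9, p_7 = 3. Add edge {3,9}. Now deg[9]=0, deg[3]=1.
Step 8: smallest deg-1 vertex = 3, p_8 = 2. Add edge {2,3}. Now deg[3]=0, deg[2]=1.
Final: two remaining deg-1 vertices are 2, 10. Add edge {2,10}.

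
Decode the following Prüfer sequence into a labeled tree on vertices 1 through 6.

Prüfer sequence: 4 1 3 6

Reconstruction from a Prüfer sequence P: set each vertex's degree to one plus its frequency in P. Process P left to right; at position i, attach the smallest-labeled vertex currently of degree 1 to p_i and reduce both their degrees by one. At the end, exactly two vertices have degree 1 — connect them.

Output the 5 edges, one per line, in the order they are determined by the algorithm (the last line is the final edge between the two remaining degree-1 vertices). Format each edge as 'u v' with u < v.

Answer: 2 4
1 4
1 3
3 6
5 6

Derivation:
Initial degrees: {1:2, 2:1, 3:2, 4:2, 5:1, 6:2}
Step 1: smallest deg-1 vertex = 2, p_1 = 4. Add edge {2,4}. Now deg[2]=0, deg[4]=1.
Step 2: smallest deg-1 vertex = 4, p_2 = 1. Add edge {1,4}. Now deg[4]=0, deg[1]=1.
Step 3: smallest deg-1 vertex = 1, p_3 = 3. Add edge {1,3}. Now deg[1]=0, deg[3]=1.
Step 4: smallest deg-1 vertex = 3, p_4 = 6. Add edge {3,6}. Now deg[3]=0, deg[6]=1.
Final: two remaining deg-1 vertices are 5, 6. Add edge {5,6}.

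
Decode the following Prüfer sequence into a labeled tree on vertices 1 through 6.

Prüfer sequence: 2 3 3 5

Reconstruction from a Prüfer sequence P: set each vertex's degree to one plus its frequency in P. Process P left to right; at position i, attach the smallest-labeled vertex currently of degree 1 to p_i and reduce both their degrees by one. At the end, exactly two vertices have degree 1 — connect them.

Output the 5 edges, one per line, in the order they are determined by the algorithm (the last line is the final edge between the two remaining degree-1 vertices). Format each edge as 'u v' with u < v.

Initial degrees: {1:1, 2:2, 3:3, 4:1, 5:2, 6:1}
Step 1: smallest deg-1 vertex = 1, p_1 = 2. Add edge {1,2}. Now deg[1]=0, deg[2]=1.
Step 2: smallest deg-1 vertex = 2, p_2 = 3. Add edge {2,3}. Now deg[2]=0, deg[3]=2.
Step 3: smallest deg-1 vertex = 4, p_3 = 3. Add edge {3,4}. Now deg[4]=0, deg[3]=1.
Step 4: smallest deg-1 vertex = 3, p_4 = 5. Add edge {3,5}. Now deg[3]=0, deg[5]=1.
Final: two remaining deg-1 vertices are 5, 6. Add edge {5,6}.

Answer: 1 2
2 3
3 4
3 5
5 6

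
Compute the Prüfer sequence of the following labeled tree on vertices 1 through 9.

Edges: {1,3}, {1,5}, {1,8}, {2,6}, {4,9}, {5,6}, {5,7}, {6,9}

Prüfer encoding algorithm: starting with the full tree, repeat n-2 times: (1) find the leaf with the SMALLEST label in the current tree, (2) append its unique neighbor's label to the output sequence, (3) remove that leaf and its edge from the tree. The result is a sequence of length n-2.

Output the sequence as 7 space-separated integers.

Answer: 6 1 9 5 1 5 6

Derivation:
Step 1: leaves = {2,3,4,7,8}. Remove smallest leaf 2, emit neighbor 6.
Step 2: leaves = {3,4,7,8}. Remove smallest leaf 3, emit neighbor 1.
Step 3: leaves = {4,7,8}. Remove smallest leaf 4, emit neighbor 9.
Step 4: leaves = {7,8,9}. Remove smallest leaf 7, emit neighbor 5.
Step 5: leaves = {8,9}. Remove smallest leaf 8, emit neighbor 1.
Step 6: leaves = {1,9}. Remove smallest leaf 1, emit neighbor 5.
Step 7: leaves = {5,9}. Remove smallest leaf 5, emit neighbor 6.
Done: 2 vertices remain (6, 9). Sequence = [6 1 9 5 1 5 6]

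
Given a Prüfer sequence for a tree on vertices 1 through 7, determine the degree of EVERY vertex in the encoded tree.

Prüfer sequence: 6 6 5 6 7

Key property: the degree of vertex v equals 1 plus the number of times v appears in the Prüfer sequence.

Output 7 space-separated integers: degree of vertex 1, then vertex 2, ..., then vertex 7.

Answer: 1 1 1 1 2 4 2

Derivation:
p_1 = 6: count[6] becomes 1
p_2 = 6: count[6] becomes 2
p_3 = 5: count[5] becomes 1
p_4 = 6: count[6] becomes 3
p_5 = 7: count[7] becomes 1
Degrees (1 + count): deg[1]=1+0=1, deg[2]=1+0=1, deg[3]=1+0=1, deg[4]=1+0=1, deg[5]=1+1=2, deg[6]=1+3=4, deg[7]=1+1=2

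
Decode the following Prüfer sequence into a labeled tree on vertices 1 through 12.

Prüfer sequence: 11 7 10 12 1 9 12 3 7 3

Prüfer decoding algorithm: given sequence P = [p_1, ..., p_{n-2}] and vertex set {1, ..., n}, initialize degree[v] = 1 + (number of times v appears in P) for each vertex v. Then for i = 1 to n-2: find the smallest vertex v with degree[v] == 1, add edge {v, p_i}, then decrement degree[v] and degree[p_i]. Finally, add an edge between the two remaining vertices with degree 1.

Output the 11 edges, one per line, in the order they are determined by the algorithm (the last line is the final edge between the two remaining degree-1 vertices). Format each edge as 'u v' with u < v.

Answer: 2 11
4 7
5 10
6 12
1 8
1 9
9 12
3 10
7 11
3 7
3 12

Derivation:
Initial degrees: {1:2, 2:1, 3:3, 4:1, 5:1, 6:1, 7:3, 8:1, 9:2, 10:2, 11:2, 12:3}
Step 1: smallest deg-1 vertex = 2, p_1 = 11. Add edge {2,11}. Now deg[2]=0, deg[11]=1.
Step 2: smallest deg-1 vertex = 4, p_2 = 7. Add edge {4,7}. Now deg[4]=0, deg[7]=2.
Step 3: smallest deg-1 vertex = 5, p_3 = 10. Add edge {5,10}. Now deg[5]=0, deg[10]=1.
Step 4: smallest deg-1 vertex = 6, p_4 = 12. Add edge {6,12}. Now deg[6]=0, deg[12]=2.
Step 5: smallest deg-1 vertex = 8, p_5 = 1. Add edge {1,8}. Now deg[8]=0, deg[1]=1.
Step 6: smallest deg-1 vertex = 1, p_6 = 9. Add edge {1,9}. Now deg[1]=0, deg[9]=1.
Step 7: smallest deg-1 vertex = 9, p_7 = 12. Add edge {9,12}. Now deg[9]=0, deg[12]=1.
Step 8: smallest deg-1 vertex = 10, p_8 = 3. Add edge {3,10}. Now deg[10]=0, deg[3]=2.
Step 9: smallest deg-1 vertex = 11, p_9 = 7. Add edge {7,11}. Now deg[11]=0, deg[7]=1.
Step 10: smallest deg-1 vertex = 7, p_10 = 3. Add edge {3,7}. Now deg[7]=0, deg[3]=1.
Final: two remaining deg-1 vertices are 3, 12. Add edge {3,12}.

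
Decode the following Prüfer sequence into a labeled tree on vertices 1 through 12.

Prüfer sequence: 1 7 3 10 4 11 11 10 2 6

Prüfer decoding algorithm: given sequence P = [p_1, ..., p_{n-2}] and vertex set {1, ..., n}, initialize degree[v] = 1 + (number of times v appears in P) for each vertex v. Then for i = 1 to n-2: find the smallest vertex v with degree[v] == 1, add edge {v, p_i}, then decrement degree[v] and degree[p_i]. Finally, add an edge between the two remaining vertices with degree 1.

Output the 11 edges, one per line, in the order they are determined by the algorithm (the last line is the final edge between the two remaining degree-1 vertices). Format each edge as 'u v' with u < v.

Answer: 1 5
1 7
3 7
3 10
4 8
4 11
9 11
10 11
2 10
2 6
6 12

Derivation:
Initial degrees: {1:2, 2:2, 3:2, 4:2, 5:1, 6:2, 7:2, 8:1, 9:1, 10:3, 11:3, 12:1}
Step 1: smallest deg-1 vertex = 5, p_1 = 1. Add edge {1,5}. Now deg[5]=0, deg[1]=1.
Step 2: smallest deg-1 vertex = 1, p_2 = 7. Add edge {1,7}. Now deg[1]=0, deg[7]=1.
Step 3: smallest deg-1 vertex = 7, p_3 = 3. Add edge {3,7}. Now deg[7]=0, deg[3]=1.
Step 4: smallest deg-1 vertex = 3, p_4 = 10. Add edge {3,10}. Now deg[3]=0, deg[10]=2.
Step 5: smallest deg-1 vertex = 8, p_5 = 4. Add edge {4,8}. Now deg[8]=0, deg[4]=1.
Step 6: smallest deg-1 vertex = 4, p_6 = 11. Add edge {4,11}. Now deg[4]=0, deg[11]=2.
Step 7: smallest deg-1 vertex = 9, p_7 = 11. Add edge {9,11}. Now deg[9]=0, deg[11]=1.
Step 8: smallest deg-1 vertex = 11, p_8 = 10. Add edge {10,11}. Now deg[11]=0, deg[10]=1.
Step 9: smallest deg-1 vertex = 10, p_9 = 2. Add edge {2,10}. Now deg[10]=0, deg[2]=1.
Step 10: smallest deg-1 vertex = 2, p_10 = 6. Add edge {2,6}. Now deg[2]=0, deg[6]=1.
Final: two remaining deg-1 vertices are 6, 12. Add edge {6,12}.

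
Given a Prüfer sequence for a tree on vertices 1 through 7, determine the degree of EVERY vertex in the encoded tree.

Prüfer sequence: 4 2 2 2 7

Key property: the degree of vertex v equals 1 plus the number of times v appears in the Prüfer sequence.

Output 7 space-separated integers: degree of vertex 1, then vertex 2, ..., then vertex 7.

p_1 = 4: count[4] becomes 1
p_2 = 2: count[2] becomes 1
p_3 = 2: count[2] becomes 2
p_4 = 2: count[2] becomes 3
p_5 = 7: count[7] becomes 1
Degrees (1 + count): deg[1]=1+0=1, deg[2]=1+3=4, deg[3]=1+0=1, deg[4]=1+1=2, deg[5]=1+0=1, deg[6]=1+0=1, deg[7]=1+1=2

Answer: 1 4 1 2 1 1 2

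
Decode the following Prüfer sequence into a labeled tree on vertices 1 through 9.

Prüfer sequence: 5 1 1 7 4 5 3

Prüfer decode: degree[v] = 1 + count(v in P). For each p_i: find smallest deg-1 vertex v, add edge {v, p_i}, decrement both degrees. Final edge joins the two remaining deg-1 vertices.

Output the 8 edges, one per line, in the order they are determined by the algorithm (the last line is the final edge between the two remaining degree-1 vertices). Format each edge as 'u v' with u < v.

Answer: 2 5
1 6
1 8
1 7
4 7
4 5
3 5
3 9

Derivation:
Initial degrees: {1:3, 2:1, 3:2, 4:2, 5:3, 6:1, 7:2, 8:1, 9:1}
Step 1: smallest deg-1 vertex = 2, p_1 = 5. Add edge {2,5}. Now deg[2]=0, deg[5]=2.
Step 2: smallest deg-1 vertex = 6, p_2 = 1. Add edge {1,6}. Now deg[6]=0, deg[1]=2.
Step 3: smallest deg-1 vertex = 8, p_3 = 1. Add edge {1,8}. Now deg[8]=0, deg[1]=1.
Step 4: smallest deg-1 vertex = 1, p_4 = 7. Add edge {1,7}. Now deg[1]=0, deg[7]=1.
Step 5: smallest deg-1 vertex = 7, p_5 = 4. Add edge {4,7}. Now deg[7]=0, deg[4]=1.
Step 6: smallest deg-1 vertex = 4, p_6 = 5. Add edge {4,5}. Now deg[4]=0, deg[5]=1.
Step 7: smallest deg-1 vertex = 5, p_7 = 3. Add edge {3,5}. Now deg[5]=0, deg[3]=1.
Final: two remaining deg-1 vertices are 3, 9. Add edge {3,9}.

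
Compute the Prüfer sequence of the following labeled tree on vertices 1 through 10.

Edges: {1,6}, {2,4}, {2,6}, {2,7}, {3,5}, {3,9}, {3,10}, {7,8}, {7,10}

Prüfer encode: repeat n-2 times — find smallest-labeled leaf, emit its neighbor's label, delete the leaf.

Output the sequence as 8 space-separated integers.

Answer: 6 2 3 2 7 7 10 3

Derivation:
Step 1: leaves = {1,4,5,8,9}. Remove smallest leaf 1, emit neighbor 6.
Step 2: leaves = {4,5,6,8,9}. Remove smallest leaf 4, emit neighbor 2.
Step 3: leaves = {5,6,8,9}. Remove smallest leaf 5, emit neighbor 3.
Step 4: leaves = {6,8,9}. Remove smallest leaf 6, emit neighbor 2.
Step 5: leaves = {2,8,9}. Remove smallest leaf 2, emit neighbor 7.
Step 6: leaves = {8,9}. Remove smallest leaf 8, emit neighbor 7.
Step 7: leaves = {7,9}. Remove smallest leaf 7, emit neighbor 10.
Step 8: leaves = {9,10}. Remove smallest leaf 9, emit neighbor 3.
Done: 2 vertices remain (3, 10). Sequence = [6 2 3 2 7 7 10 3]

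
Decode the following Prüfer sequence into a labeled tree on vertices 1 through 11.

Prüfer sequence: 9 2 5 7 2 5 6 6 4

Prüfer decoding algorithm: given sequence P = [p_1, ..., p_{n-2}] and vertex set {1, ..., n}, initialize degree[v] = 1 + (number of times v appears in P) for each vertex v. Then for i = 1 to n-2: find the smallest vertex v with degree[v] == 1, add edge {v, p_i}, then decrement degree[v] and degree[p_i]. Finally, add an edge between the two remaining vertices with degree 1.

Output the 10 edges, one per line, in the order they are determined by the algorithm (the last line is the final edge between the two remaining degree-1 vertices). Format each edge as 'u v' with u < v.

Initial degrees: {1:1, 2:3, 3:1, 4:2, 5:3, 6:3, 7:2, 8:1, 9:2, 10:1, 11:1}
Step 1: smallest deg-1 vertex = 1, p_1 = 9. Add edge {1,9}. Now deg[1]=0, deg[9]=1.
Step 2: smallest deg-1 vertex = 3, p_2 = 2. Add edge {2,3}. Now deg[3]=0, deg[2]=2.
Step 3: smallest deg-1 vertex = 8, p_3 = 5. Add edge {5,8}. Now deg[8]=0, deg[5]=2.
Step 4: smallest deg-1 vertex = 9, p_4 = 7. Add edge {7,9}. Now deg[9]=0, deg[7]=1.
Step 5: smallest deg-1 vertex = 7, p_5 = 2. Add edge {2,7}. Now deg[7]=0, deg[2]=1.
Step 6: smallest deg-1 vertex = 2, p_6 = 5. Add edge {2,5}. Now deg[2]=0, deg[5]=1.
Step 7: smallest deg-1 vertex = 5, p_7 = 6. Add edge {5,6}. Now deg[5]=0, deg[6]=2.
Step 8: smallest deg-1 vertex = 10, p_8 = 6. Add edge {6,10}. Now deg[10]=0, deg[6]=1.
Step 9: smallest deg-1 vertex = 6, p_9 = 4. Add edge {4,6}. Now deg[6]=0, deg[4]=1.
Final: two remaining deg-1 vertices are 4, 11. Add edge {4,11}.

Answer: 1 9
2 3
5 8
7 9
2 7
2 5
5 6
6 10
4 6
4 11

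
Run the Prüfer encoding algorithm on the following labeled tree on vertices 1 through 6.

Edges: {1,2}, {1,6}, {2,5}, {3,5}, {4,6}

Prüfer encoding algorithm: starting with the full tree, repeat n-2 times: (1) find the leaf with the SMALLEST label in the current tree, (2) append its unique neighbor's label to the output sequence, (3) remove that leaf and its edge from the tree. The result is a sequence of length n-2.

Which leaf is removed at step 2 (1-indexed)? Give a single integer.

Answer: 4

Derivation:
Step 1: current leaves = {3,4}. Remove leaf 3 (neighbor: 5).
Step 2: current leaves = {4,5}. Remove leaf 4 (neighbor: 6).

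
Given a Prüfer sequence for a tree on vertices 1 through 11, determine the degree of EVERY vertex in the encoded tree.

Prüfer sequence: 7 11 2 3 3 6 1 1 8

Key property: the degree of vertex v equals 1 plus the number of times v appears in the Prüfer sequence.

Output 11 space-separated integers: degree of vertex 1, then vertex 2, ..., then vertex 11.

Answer: 3 2 3 1 1 2 2 2 1 1 2

Derivation:
p_1 = 7: count[7] becomes 1
p_2 = 11: count[11] becomes 1
p_3 = 2: count[2] becomes 1
p_4 = 3: count[3] becomes 1
p_5 = 3: count[3] becomes 2
p_6 = 6: count[6] becomes 1
p_7 = 1: count[1] becomes 1
p_8 = 1: count[1] becomes 2
p_9 = 8: count[8] becomes 1
Degrees (1 + count): deg[1]=1+2=3, deg[2]=1+1=2, deg[3]=1+2=3, deg[4]=1+0=1, deg[5]=1+0=1, deg[6]=1+1=2, deg[7]=1+1=2, deg[8]=1+1=2, deg[9]=1+0=1, deg[10]=1+0=1, deg[11]=1+1=2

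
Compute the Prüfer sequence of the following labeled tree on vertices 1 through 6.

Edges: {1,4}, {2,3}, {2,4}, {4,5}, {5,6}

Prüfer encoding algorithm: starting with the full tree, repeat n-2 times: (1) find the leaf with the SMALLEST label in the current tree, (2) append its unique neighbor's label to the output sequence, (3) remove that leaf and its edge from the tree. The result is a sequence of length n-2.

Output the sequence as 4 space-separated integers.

Answer: 4 2 4 5

Derivation:
Step 1: leaves = {1,3,6}. Remove smallest leaf 1, emit neighbor 4.
Step 2: leaves = {3,6}. Remove smallest leaf 3, emit neighbor 2.
Step 3: leaves = {2,6}. Remove smallest leaf 2, emit neighbor 4.
Step 4: leaves = {4,6}. Remove smallest leaf 4, emit neighbor 5.
Done: 2 vertices remain (5, 6). Sequence = [4 2 4 5]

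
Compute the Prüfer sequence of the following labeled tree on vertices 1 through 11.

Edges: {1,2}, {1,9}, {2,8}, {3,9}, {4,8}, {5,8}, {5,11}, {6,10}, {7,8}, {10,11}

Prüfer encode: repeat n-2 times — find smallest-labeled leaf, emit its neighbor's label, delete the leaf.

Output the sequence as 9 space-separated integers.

Answer: 9 8 10 8 1 2 8 5 11

Derivation:
Step 1: leaves = {3,4,6,7}. Remove smallest leaf 3, emit neighbor 9.
Step 2: leaves = {4,6,7,9}. Remove smallest leaf 4, emit neighbor 8.
Step 3: leaves = {6,7,9}. Remove smallest leaf 6, emit neighbor 10.
Step 4: leaves = {7,9,10}. Remove smallest leaf 7, emit neighbor 8.
Step 5: leaves = {9,10}. Remove smallest leaf 9, emit neighbor 1.
Step 6: leaves = {1,10}. Remove smallest leaf 1, emit neighbor 2.
Step 7: leaves = {2,10}. Remove smallest leaf 2, emit neighbor 8.
Step 8: leaves = {8,10}. Remove smallest leaf 8, emit neighbor 5.
Step 9: leaves = {5,10}. Remove smallest leaf 5, emit neighbor 11.
Done: 2 vertices remain (10, 11). Sequence = [9 8 10 8 1 2 8 5 11]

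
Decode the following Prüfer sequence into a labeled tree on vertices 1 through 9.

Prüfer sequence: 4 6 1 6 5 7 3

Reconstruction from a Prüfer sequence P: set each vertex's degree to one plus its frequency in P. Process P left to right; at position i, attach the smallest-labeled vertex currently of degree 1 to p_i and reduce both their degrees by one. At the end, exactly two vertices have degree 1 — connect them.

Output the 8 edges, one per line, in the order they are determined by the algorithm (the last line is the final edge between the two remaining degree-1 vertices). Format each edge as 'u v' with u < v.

Initial degrees: {1:2, 2:1, 3:2, 4:2, 5:2, 6:3, 7:2, 8:1, 9:1}
Step 1: smallest deg-1 vertex = 2, p_1 = 4. Add edge {2,4}. Now deg[2]=0, deg[4]=1.
Step 2: smallest deg-1 vertex = 4, p_2 = 6. Add edge {4,6}. Now deg[4]=0, deg[6]=2.
Step 3: smallest deg-1 vertex = 8, p_3 = 1. Add edge {1,8}. Now deg[8]=0, deg[1]=1.
Step 4: smallest deg-1 vertex = 1, p_4 = 6. Add edge {1,6}. Now deg[1]=0, deg[6]=1.
Step 5: smallest deg-1 vertex = 6, p_5 = 5. Add edge {5,6}. Now deg[6]=0, deg[5]=1.
Step 6: smallest deg-1 vertex = 5, p_6 = 7. Add edge {5,7}. Now deg[5]=0, deg[7]=1.
Step 7: smallest deg-1 vertex = 7, p_7 = 3. Add edge {3,7}. Now deg[7]=0, deg[3]=1.
Final: two remaining deg-1 vertices are 3, 9. Add edge {3,9}.

Answer: 2 4
4 6
1 8
1 6
5 6
5 7
3 7
3 9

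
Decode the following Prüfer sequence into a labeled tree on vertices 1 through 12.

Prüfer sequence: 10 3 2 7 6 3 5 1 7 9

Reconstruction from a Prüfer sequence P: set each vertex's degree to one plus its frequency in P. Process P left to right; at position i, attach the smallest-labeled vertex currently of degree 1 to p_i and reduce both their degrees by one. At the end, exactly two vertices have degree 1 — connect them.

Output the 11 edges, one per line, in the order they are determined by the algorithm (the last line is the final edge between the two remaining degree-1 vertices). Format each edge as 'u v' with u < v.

Answer: 4 10
3 8
2 10
2 7
6 11
3 6
3 5
1 5
1 7
7 9
9 12

Derivation:
Initial degrees: {1:2, 2:2, 3:3, 4:1, 5:2, 6:2, 7:3, 8:1, 9:2, 10:2, 11:1, 12:1}
Step 1: smallest deg-1 vertex = 4, p_1 = 10. Add edge {4,10}. Now deg[4]=0, deg[10]=1.
Step 2: smallest deg-1 vertex = 8, p_2 = 3. Add edge {3,8}. Now deg[8]=0, deg[3]=2.
Step 3: smallest deg-1 vertex = 10, p_3 = 2. Add edge {2,10}. Now deg[10]=0, deg[2]=1.
Step 4: smallest deg-1 vertex = 2, p_4 = 7. Add edge {2,7}. Now deg[2]=0, deg[7]=2.
Step 5: smallest deg-1 vertex = 11, p_5 = 6. Add edge {6,11}. Now deg[11]=0, deg[6]=1.
Step 6: smallest deg-1 vertex = 6, p_6 = 3. Add edge {3,6}. Now deg[6]=0, deg[3]=1.
Step 7: smallest deg-1 vertex = 3, p_7 = 5. Add edge {3,5}. Now deg[3]=0, deg[5]=1.
Step 8: smallest deg-1 vertex = 5, p_8 = 1. Add edge {1,5}. Now deg[5]=0, deg[1]=1.
Step 9: smallest deg-1 vertex = 1, p_9 = 7. Add edge {1,7}. Now deg[1]=0, deg[7]=1.
Step 10: smallest deg-1 vertex = 7, p_10 = 9. Add edge {7,9}. Now deg[7]=0, deg[9]=1.
Final: two remaining deg-1 vertices are 9, 12. Add edge {9,12}.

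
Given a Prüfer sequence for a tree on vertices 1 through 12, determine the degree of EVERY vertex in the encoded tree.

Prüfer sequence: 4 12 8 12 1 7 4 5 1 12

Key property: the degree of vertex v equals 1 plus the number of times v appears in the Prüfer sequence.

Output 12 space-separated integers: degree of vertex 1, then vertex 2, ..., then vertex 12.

Answer: 3 1 1 3 2 1 2 2 1 1 1 4

Derivation:
p_1 = 4: count[4] becomes 1
p_2 = 12: count[12] becomes 1
p_3 = 8: count[8] becomes 1
p_4 = 12: count[12] becomes 2
p_5 = 1: count[1] becomes 1
p_6 = 7: count[7] becomes 1
p_7 = 4: count[4] becomes 2
p_8 = 5: count[5] becomes 1
p_9 = 1: count[1] becomes 2
p_10 = 12: count[12] becomes 3
Degrees (1 + count): deg[1]=1+2=3, deg[2]=1+0=1, deg[3]=1+0=1, deg[4]=1+2=3, deg[5]=1+1=2, deg[6]=1+0=1, deg[7]=1+1=2, deg[8]=1+1=2, deg[9]=1+0=1, deg[10]=1+0=1, deg[11]=1+0=1, deg[12]=1+3=4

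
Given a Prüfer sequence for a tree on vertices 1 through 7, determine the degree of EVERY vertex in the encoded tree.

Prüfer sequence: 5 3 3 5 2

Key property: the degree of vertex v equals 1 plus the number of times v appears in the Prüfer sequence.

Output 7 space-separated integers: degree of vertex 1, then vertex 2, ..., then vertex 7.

p_1 = 5: count[5] becomes 1
p_2 = 3: count[3] becomes 1
p_3 = 3: count[3] becomes 2
p_4 = 5: count[5] becomes 2
p_5 = 2: count[2] becomes 1
Degrees (1 + count): deg[1]=1+0=1, deg[2]=1+1=2, deg[3]=1+2=3, deg[4]=1+0=1, deg[5]=1+2=3, deg[6]=1+0=1, deg[7]=1+0=1

Answer: 1 2 3 1 3 1 1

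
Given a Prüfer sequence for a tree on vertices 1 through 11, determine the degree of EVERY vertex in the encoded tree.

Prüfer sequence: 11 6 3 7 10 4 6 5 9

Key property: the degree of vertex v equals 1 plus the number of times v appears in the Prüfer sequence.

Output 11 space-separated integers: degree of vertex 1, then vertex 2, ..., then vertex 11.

p_1 = 11: count[11] becomes 1
p_2 = 6: count[6] becomes 1
p_3 = 3: count[3] becomes 1
p_4 = 7: count[7] becomes 1
p_5 = 10: count[10] becomes 1
p_6 = 4: count[4] becomes 1
p_7 = 6: count[6] becomes 2
p_8 = 5: count[5] becomes 1
p_9 = 9: count[9] becomes 1
Degrees (1 + count): deg[1]=1+0=1, deg[2]=1+0=1, deg[3]=1+1=2, deg[4]=1+1=2, deg[5]=1+1=2, deg[6]=1+2=3, deg[7]=1+1=2, deg[8]=1+0=1, deg[9]=1+1=2, deg[10]=1+1=2, deg[11]=1+1=2

Answer: 1 1 2 2 2 3 2 1 2 2 2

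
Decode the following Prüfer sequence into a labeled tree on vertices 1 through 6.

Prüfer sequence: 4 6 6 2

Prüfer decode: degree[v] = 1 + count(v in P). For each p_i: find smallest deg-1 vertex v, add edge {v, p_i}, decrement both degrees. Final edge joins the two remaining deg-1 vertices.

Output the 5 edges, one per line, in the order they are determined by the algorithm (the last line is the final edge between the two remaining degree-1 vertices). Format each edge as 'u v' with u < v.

Answer: 1 4
3 6
4 6
2 5
2 6

Derivation:
Initial degrees: {1:1, 2:2, 3:1, 4:2, 5:1, 6:3}
Step 1: smallest deg-1 vertex = 1, p_1 = 4. Add edge {1,4}. Now deg[1]=0, deg[4]=1.
Step 2: smallest deg-1 vertex = 3, p_2 = 6. Add edge {3,6}. Now deg[3]=0, deg[6]=2.
Step 3: smallest deg-1 vertex = 4, p_3 = 6. Add edge {4,6}. Now deg[4]=0, deg[6]=1.
Step 4: smallest deg-1 vertex = 5, p_4 = 2. Add edge {2,5}. Now deg[5]=0, deg[2]=1.
Final: two remaining deg-1 vertices are 2, 6. Add edge {2,6}.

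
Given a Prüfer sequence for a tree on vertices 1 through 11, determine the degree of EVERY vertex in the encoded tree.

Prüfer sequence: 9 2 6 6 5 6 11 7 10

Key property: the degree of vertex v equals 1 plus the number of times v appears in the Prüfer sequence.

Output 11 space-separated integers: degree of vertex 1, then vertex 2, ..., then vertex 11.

Answer: 1 2 1 1 2 4 2 1 2 2 2

Derivation:
p_1 = 9: count[9] becomes 1
p_2 = 2: count[2] becomes 1
p_3 = 6: count[6] becomes 1
p_4 = 6: count[6] becomes 2
p_5 = 5: count[5] becomes 1
p_6 = 6: count[6] becomes 3
p_7 = 11: count[11] becomes 1
p_8 = 7: count[7] becomes 1
p_9 = 10: count[10] becomes 1
Degrees (1 + count): deg[1]=1+0=1, deg[2]=1+1=2, deg[3]=1+0=1, deg[4]=1+0=1, deg[5]=1+1=2, deg[6]=1+3=4, deg[7]=1+1=2, deg[8]=1+0=1, deg[9]=1+1=2, deg[10]=1+1=2, deg[11]=1+1=2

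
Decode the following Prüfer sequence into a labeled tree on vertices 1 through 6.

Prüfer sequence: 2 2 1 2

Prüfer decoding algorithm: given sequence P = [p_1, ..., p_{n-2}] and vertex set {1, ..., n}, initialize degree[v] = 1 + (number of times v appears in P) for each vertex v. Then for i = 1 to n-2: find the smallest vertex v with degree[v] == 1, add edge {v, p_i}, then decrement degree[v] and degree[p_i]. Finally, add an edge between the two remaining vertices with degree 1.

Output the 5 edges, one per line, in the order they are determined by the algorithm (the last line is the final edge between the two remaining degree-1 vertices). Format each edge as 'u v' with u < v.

Answer: 2 3
2 4
1 5
1 2
2 6

Derivation:
Initial degrees: {1:2, 2:4, 3:1, 4:1, 5:1, 6:1}
Step 1: smallest deg-1 vertex = 3, p_1 = 2. Add edge {2,3}. Now deg[3]=0, deg[2]=3.
Step 2: smallest deg-1 vertex = 4, p_2 = 2. Add edge {2,4}. Now deg[4]=0, deg[2]=2.
Step 3: smallest deg-1 vertex = 5, p_3 = 1. Add edge {1,5}. Now deg[5]=0, deg[1]=1.
Step 4: smallest deg-1 vertex = 1, p_4 = 2. Add edge {1,2}. Now deg[1]=0, deg[2]=1.
Final: two remaining deg-1 vertices are 2, 6. Add edge {2,6}.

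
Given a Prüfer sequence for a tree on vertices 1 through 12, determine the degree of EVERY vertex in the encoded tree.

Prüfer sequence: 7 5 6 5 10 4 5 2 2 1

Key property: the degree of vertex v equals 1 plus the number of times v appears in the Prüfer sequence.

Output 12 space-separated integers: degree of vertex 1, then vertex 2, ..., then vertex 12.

p_1 = 7: count[7] becomes 1
p_2 = 5: count[5] becomes 1
p_3 = 6: count[6] becomes 1
p_4 = 5: count[5] becomes 2
p_5 = 10: count[10] becomes 1
p_6 = 4: count[4] becomes 1
p_7 = 5: count[5] becomes 3
p_8 = 2: count[2] becomes 1
p_9 = 2: count[2] becomes 2
p_10 = 1: count[1] becomes 1
Degrees (1 + count): deg[1]=1+1=2, deg[2]=1+2=3, deg[3]=1+0=1, deg[4]=1+1=2, deg[5]=1+3=4, deg[6]=1+1=2, deg[7]=1+1=2, deg[8]=1+0=1, deg[9]=1+0=1, deg[10]=1+1=2, deg[11]=1+0=1, deg[12]=1+0=1

Answer: 2 3 1 2 4 2 2 1 1 2 1 1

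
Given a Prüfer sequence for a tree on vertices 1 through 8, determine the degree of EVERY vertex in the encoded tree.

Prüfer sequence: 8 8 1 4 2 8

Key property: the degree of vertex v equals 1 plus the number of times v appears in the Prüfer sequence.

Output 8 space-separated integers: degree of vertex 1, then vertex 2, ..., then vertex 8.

p_1 = 8: count[8] becomes 1
p_2 = 8: count[8] becomes 2
p_3 = 1: count[1] becomes 1
p_4 = 4: count[4] becomes 1
p_5 = 2: count[2] becomes 1
p_6 = 8: count[8] becomes 3
Degrees (1 + count): deg[1]=1+1=2, deg[2]=1+1=2, deg[3]=1+0=1, deg[4]=1+1=2, deg[5]=1+0=1, deg[6]=1+0=1, deg[7]=1+0=1, deg[8]=1+3=4

Answer: 2 2 1 2 1 1 1 4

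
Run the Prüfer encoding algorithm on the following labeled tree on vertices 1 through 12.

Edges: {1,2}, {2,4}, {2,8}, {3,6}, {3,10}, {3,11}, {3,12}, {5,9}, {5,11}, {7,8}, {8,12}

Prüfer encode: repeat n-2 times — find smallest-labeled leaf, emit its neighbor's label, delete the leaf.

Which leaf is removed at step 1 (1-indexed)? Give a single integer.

Answer: 1

Derivation:
Step 1: current leaves = {1,4,6,7,9,10}. Remove leaf 1 (neighbor: 2).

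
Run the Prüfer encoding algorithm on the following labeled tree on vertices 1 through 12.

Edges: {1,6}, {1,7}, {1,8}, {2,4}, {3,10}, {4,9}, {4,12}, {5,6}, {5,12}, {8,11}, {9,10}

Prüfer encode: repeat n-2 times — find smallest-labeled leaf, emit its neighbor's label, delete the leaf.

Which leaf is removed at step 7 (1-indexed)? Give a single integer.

Answer: 11

Derivation:
Step 1: current leaves = {2,3,7,11}. Remove leaf 2 (neighbor: 4).
Step 2: current leaves = {3,7,11}. Remove leaf 3 (neighbor: 10).
Step 3: current leaves = {7,10,11}. Remove leaf 7 (neighbor: 1).
Step 4: current leaves = {10,11}. Remove leaf 10 (neighbor: 9).
Step 5: current leaves = {9,11}. Remove leaf 9 (neighbor: 4).
Step 6: current leaves = {4,11}. Remove leaf 4 (neighbor: 12).
Step 7: current leaves = {11,12}. Remove leaf 11 (neighbor: 8).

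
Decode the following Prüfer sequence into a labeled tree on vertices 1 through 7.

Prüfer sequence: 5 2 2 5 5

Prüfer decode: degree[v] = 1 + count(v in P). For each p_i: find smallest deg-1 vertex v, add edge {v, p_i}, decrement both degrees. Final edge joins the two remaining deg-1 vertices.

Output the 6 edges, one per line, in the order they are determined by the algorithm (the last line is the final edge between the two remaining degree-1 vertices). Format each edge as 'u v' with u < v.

Answer: 1 5
2 3
2 4
2 5
5 6
5 7

Derivation:
Initial degrees: {1:1, 2:3, 3:1, 4:1, 5:4, 6:1, 7:1}
Step 1: smallest deg-1 vertex = 1, p_1 = 5. Add edge {1,5}. Now deg[1]=0, deg[5]=3.
Step 2: smallest deg-1 vertex = 3, p_2 = 2. Add edge {2,3}. Now deg[3]=0, deg[2]=2.
Step 3: smallest deg-1 vertex = 4, p_3 = 2. Add edge {2,4}. Now deg[4]=0, deg[2]=1.
Step 4: smallest deg-1 vertex = 2, p_4 = 5. Add edge {2,5}. Now deg[2]=0, deg[5]=2.
Step 5: smallest deg-1 vertex = 6, p_5 = 5. Add edge {5,6}. Now deg[6]=0, deg[5]=1.
Final: two remaining deg-1 vertices are 5, 7. Add edge {5,7}.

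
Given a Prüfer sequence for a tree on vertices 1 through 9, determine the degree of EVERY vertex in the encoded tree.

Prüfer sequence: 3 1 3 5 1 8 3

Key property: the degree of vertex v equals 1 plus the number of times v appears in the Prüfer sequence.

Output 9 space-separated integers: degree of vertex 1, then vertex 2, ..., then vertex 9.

Answer: 3 1 4 1 2 1 1 2 1

Derivation:
p_1 = 3: count[3] becomes 1
p_2 = 1: count[1] becomes 1
p_3 = 3: count[3] becomes 2
p_4 = 5: count[5] becomes 1
p_5 = 1: count[1] becomes 2
p_6 = 8: count[8] becomes 1
p_7 = 3: count[3] becomes 3
Degrees (1 + count): deg[1]=1+2=3, deg[2]=1+0=1, deg[3]=1+3=4, deg[4]=1+0=1, deg[5]=1+1=2, deg[6]=1+0=1, deg[7]=1+0=1, deg[8]=1+1=2, deg[9]=1+0=1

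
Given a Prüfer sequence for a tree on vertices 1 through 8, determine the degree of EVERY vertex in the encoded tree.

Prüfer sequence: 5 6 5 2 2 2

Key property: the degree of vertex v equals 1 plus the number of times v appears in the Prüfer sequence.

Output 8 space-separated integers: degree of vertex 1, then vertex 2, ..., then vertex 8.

p_1 = 5: count[5] becomes 1
p_2 = 6: count[6] becomes 1
p_3 = 5: count[5] becomes 2
p_4 = 2: count[2] becomes 1
p_5 = 2: count[2] becomes 2
p_6 = 2: count[2] becomes 3
Degrees (1 + count): deg[1]=1+0=1, deg[2]=1+3=4, deg[3]=1+0=1, deg[4]=1+0=1, deg[5]=1+2=3, deg[6]=1+1=2, deg[7]=1+0=1, deg[8]=1+0=1

Answer: 1 4 1 1 3 2 1 1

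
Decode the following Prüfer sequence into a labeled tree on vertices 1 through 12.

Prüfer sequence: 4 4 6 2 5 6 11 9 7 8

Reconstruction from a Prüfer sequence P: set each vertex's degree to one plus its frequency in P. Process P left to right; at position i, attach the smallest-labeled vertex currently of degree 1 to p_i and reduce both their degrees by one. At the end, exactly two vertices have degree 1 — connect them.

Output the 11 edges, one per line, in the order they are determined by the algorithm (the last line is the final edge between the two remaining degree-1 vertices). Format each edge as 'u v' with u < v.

Initial degrees: {1:1, 2:2, 3:1, 4:3, 5:2, 6:3, 7:2, 8:2, 9:2, 10:1, 11:2, 12:1}
Step 1: smallest deg-1 vertex = 1, p_1 = 4. Add edge {1,4}. Now deg[1]=0, deg[4]=2.
Step 2: smallest deg-1 vertex = 3, p_2 = 4. Add edge {3,4}. Now deg[3]=0, deg[4]=1.
Step 3: smallest deg-1 vertex = 4, p_3 = 6. Add edge {4,6}. Now deg[4]=0, deg[6]=2.
Step 4: smallest deg-1 vertex = 10, p_4 = 2. Add edge {2,10}. Now deg[10]=0, deg[2]=1.
Step 5: smallest deg-1 vertex = 2, p_5 = 5. Add edge {2,5}. Now deg[2]=0, deg[5]=1.
Step 6: smallest deg-1 vertex = 5, p_6 = 6. Add edge {5,6}. Now deg[5]=0, deg[6]=1.
Step 7: smallest deg-1 vertex = 6, p_7 = 11. Add edge {6,11}. Now deg[6]=0, deg[11]=1.
Step 8: smallest deg-1 vertex = 11, p_8 = 9. Add edge {9,11}. Now deg[11]=0, deg[9]=1.
Step 9: smallest deg-1 vertex = 9, p_9 = 7. Add edge {7,9}. Now deg[9]=0, deg[7]=1.
Step 10: smallest deg-1 vertex = 7, p_10 = 8. Add edge {7,8}. Now deg[7]=0, deg[8]=1.
Final: two remaining deg-1 vertices are 8, 12. Add edge {8,12}.

Answer: 1 4
3 4
4 6
2 10
2 5
5 6
6 11
9 11
7 9
7 8
8 12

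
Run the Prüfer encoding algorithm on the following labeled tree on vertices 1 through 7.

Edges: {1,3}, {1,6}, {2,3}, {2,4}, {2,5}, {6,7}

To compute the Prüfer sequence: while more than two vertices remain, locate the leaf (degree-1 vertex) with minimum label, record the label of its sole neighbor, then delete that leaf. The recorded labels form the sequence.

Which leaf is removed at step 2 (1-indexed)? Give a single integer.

Step 1: current leaves = {4,5,7}. Remove leaf 4 (neighbor: 2).
Step 2: current leaves = {5,7}. Remove leaf 5 (neighbor: 2).

Answer: 5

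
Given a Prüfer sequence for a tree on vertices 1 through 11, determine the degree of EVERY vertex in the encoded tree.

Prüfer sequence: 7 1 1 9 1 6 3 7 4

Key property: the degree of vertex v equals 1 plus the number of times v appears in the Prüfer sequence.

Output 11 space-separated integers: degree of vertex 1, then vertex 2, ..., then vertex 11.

p_1 = 7: count[7] becomes 1
p_2 = 1: count[1] becomes 1
p_3 = 1: count[1] becomes 2
p_4 = 9: count[9] becomes 1
p_5 = 1: count[1] becomes 3
p_6 = 6: count[6] becomes 1
p_7 = 3: count[3] becomes 1
p_8 = 7: count[7] becomes 2
p_9 = 4: count[4] becomes 1
Degrees (1 + count): deg[1]=1+3=4, deg[2]=1+0=1, deg[3]=1+1=2, deg[4]=1+1=2, deg[5]=1+0=1, deg[6]=1+1=2, deg[7]=1+2=3, deg[8]=1+0=1, deg[9]=1+1=2, deg[10]=1+0=1, deg[11]=1+0=1

Answer: 4 1 2 2 1 2 3 1 2 1 1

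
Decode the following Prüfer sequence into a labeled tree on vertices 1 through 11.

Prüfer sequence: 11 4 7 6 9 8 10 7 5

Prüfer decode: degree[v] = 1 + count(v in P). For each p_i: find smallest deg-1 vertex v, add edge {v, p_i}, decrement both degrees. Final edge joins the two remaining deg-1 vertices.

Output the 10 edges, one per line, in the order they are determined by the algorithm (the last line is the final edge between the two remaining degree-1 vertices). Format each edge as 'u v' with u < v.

Answer: 1 11
2 4
3 7
4 6
6 9
8 9
8 10
7 10
5 7
5 11

Derivation:
Initial degrees: {1:1, 2:1, 3:1, 4:2, 5:2, 6:2, 7:3, 8:2, 9:2, 10:2, 11:2}
Step 1: smallest deg-1 vertex = 1, p_1 = 11. Add edge {1,11}. Now deg[1]=0, deg[11]=1.
Step 2: smallest deg-1 vertex = 2, p_2 = 4. Add edge {2,4}. Now deg[2]=0, deg[4]=1.
Step 3: smallest deg-1 vertex = 3, p_3 = 7. Add edge {3,7}. Now deg[3]=0, deg[7]=2.
Step 4: smallest deg-1 vertex = 4, p_4 = 6. Add edge {4,6}. Now deg[4]=0, deg[6]=1.
Step 5: smallest deg-1 vertex = 6, p_5 = 9. Add edge {6,9}. Now deg[6]=0, deg[9]=1.
Step 6: smallest deg-1 vertex = 9, p_6 = 8. Add edge {8,9}. Now deg[9]=0, deg[8]=1.
Step 7: smallest deg-1 vertex = 8, p_7 = 10. Add edge {8,10}. Now deg[8]=0, deg[10]=1.
Step 8: smallest deg-1 vertex = 10, p_8 = 7. Add edge {7,10}. Now deg[10]=0, deg[7]=1.
Step 9: smallest deg-1 vertex = 7, p_9 = 5. Add edge {5,7}. Now deg[7]=0, deg[5]=1.
Final: two remaining deg-1 vertices are 5, 11. Add edge {5,11}.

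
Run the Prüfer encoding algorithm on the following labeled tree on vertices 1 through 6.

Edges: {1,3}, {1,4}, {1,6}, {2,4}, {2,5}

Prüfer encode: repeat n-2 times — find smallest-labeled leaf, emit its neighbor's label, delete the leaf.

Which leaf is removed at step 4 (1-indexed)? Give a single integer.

Step 1: current leaves = {3,5,6}. Remove leaf 3 (neighbor: 1).
Step 2: current leaves = {5,6}. Remove leaf 5 (neighbor: 2).
Step 3: current leaves = {2,6}. Remove leaf 2 (neighbor: 4).
Step 4: current leaves = {4,6}. Remove leaf 4 (neighbor: 1).

Answer: 4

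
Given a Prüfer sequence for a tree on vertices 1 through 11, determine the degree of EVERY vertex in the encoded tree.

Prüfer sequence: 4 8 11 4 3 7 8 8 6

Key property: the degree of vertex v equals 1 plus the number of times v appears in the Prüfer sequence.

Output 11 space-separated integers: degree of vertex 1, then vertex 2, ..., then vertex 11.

Answer: 1 1 2 3 1 2 2 4 1 1 2

Derivation:
p_1 = 4: count[4] becomes 1
p_2 = 8: count[8] becomes 1
p_3 = 11: count[11] becomes 1
p_4 = 4: count[4] becomes 2
p_5 = 3: count[3] becomes 1
p_6 = 7: count[7] becomes 1
p_7 = 8: count[8] becomes 2
p_8 = 8: count[8] becomes 3
p_9 = 6: count[6] becomes 1
Degrees (1 + count): deg[1]=1+0=1, deg[2]=1+0=1, deg[3]=1+1=2, deg[4]=1+2=3, deg[5]=1+0=1, deg[6]=1+1=2, deg[7]=1+1=2, deg[8]=1+3=4, deg[9]=1+0=1, deg[10]=1+0=1, deg[11]=1+1=2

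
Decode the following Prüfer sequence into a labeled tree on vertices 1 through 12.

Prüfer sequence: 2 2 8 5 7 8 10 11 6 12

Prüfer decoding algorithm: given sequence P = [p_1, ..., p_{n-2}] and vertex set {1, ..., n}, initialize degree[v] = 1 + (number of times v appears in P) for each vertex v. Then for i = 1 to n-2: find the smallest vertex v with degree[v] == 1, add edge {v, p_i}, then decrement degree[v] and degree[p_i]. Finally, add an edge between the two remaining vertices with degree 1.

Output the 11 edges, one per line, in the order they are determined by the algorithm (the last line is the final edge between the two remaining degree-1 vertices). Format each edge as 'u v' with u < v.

Initial degrees: {1:1, 2:3, 3:1, 4:1, 5:2, 6:2, 7:2, 8:3, 9:1, 10:2, 11:2, 12:2}
Step 1: smallest deg-1 vertex = 1, p_1 = 2. Add edge {1,2}. Now deg[1]=0, deg[2]=2.
Step 2: smallest deg-1 vertex = 3, p_2 = 2. Add edge {2,3}. Now deg[3]=0, deg[2]=1.
Step 3: smallest deg-1 vertex = 2, p_3 = 8. Add edge {2,8}. Now deg[2]=0, deg[8]=2.
Step 4: smallest deg-1 vertex = 4, p_4 = 5. Add edge {4,5}. Now deg[4]=0, deg[5]=1.
Step 5: smallest deg-1 vertex = 5, p_5 = 7. Add edge {5,7}. Now deg[5]=0, deg[7]=1.
Step 6: smallest deg-1 vertex = 7, p_6 = 8. Add edge {7,8}. Now deg[7]=0, deg[8]=1.
Step 7: smallest deg-1 vertex = 8, p_7 = 10. Add edge {8,10}. Now deg[8]=0, deg[10]=1.
Step 8: smallest deg-1 vertex = 9, p_8 = 11. Add edge {9,11}. Now deg[9]=0, deg[11]=1.
Step 9: smallest deg-1 vertex = 10, p_9 = 6. Add edge {6,10}. Now deg[10]=0, deg[6]=1.
Step 10: smallest deg-1 vertex = 6, p_10 = 12. Add edge {6,12}. Now deg[6]=0, deg[12]=1.
Final: two remaining deg-1 vertices are 11, 12. Add edge {11,12}.

Answer: 1 2
2 3
2 8
4 5
5 7
7 8
8 10
9 11
6 10
6 12
11 12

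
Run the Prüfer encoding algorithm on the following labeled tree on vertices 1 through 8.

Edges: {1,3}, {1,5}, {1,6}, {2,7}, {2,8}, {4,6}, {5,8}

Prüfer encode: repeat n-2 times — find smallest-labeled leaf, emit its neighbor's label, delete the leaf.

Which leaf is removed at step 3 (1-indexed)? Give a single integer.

Answer: 6

Derivation:
Step 1: current leaves = {3,4,7}. Remove leaf 3 (neighbor: 1).
Step 2: current leaves = {4,7}. Remove leaf 4 (neighbor: 6).
Step 3: current leaves = {6,7}. Remove leaf 6 (neighbor: 1).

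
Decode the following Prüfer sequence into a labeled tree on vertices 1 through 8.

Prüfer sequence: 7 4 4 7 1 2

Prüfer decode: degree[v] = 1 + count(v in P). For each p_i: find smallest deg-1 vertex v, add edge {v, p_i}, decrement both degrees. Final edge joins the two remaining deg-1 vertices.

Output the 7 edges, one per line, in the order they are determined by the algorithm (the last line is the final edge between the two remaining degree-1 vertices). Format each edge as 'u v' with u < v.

Initial degrees: {1:2, 2:2, 3:1, 4:3, 5:1, 6:1, 7:3, 8:1}
Step 1: smallest deg-1 vertex = 3, p_1 = 7. Add edge {3,7}. Now deg[3]=0, deg[7]=2.
Step 2: smallest deg-1 vertex = 5, p_2 = 4. Add edge {4,5}. Now deg[5]=0, deg[4]=2.
Step 3: smallest deg-1 vertex = 6, p_3 = 4. Add edge {4,6}. Now deg[6]=0, deg[4]=1.
Step 4: smallest deg-1 vertex = 4, p_4 = 7. Add edge {4,7}. Now deg[4]=0, deg[7]=1.
Step 5: smallest deg-1 vertex = 7, p_5 = 1. Add edge {1,7}. Now deg[7]=0, deg[1]=1.
Step 6: smallest deg-1 vertex = 1, p_6 = 2. Add edge {1,2}. Now deg[1]=0, deg[2]=1.
Final: two remaining deg-1 vertices are 2, 8. Add edge {2,8}.

Answer: 3 7
4 5
4 6
4 7
1 7
1 2
2 8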